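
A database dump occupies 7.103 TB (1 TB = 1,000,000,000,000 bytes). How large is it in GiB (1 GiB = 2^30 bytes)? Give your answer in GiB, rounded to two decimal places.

7.103 TB = 7.103 × 10^12 bytes = 7,103,000,000,000 bytes
1 GiB = 2^30 bytes = 1,073,741,824 bytes
7,103,000,000,000 / 1,073,741,824 = 6,615.18 GiB

6,615.18 GiB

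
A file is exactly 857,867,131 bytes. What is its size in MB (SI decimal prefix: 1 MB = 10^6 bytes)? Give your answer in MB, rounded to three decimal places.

857,867,131 bytes given.
1 MB = 10^6 bytes = 1,000,000 bytes
857,867,131 / 1,000,000 = 857.867 MB

857.867 MB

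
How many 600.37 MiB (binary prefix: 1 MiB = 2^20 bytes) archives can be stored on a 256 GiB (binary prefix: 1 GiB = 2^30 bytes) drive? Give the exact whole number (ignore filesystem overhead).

436

Capacity: 256 GiB = 274,877,906,944 bytes
Per item: 600.37 MiB = 629,533,573.12 bytes
⌊274,877,906,944 / 629,533,573.12⌋ = 436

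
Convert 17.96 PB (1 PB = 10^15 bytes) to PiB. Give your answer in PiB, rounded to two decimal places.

17.96 PB × 1,000,000,000,000,000 bytes/PB = 17,960,000,000,000,000 bytes
1 PiB = 2^50 bytes = 1,125,899,906,842,624 bytes
17,960,000,000,000,000 / 1,125,899,906,842,624 = 15.95 PiB

15.95 PiB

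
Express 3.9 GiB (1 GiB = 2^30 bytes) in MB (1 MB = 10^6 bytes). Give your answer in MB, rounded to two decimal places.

3.9 GiB = 3.9 × 2^30 bytes = 4,187,593,113.6 bytes
1 MB = 1,000,000 bytes
4,187,593,113.6 / 1,000,000 = 4,187.59 MB

4,187.59 MB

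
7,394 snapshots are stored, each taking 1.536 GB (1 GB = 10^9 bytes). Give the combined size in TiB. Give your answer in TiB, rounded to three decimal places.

Total = 7,394 × 1.536 GB = 11357.184 GB
= 11357.184 × 1,000,000,000 bytes = 11,357,184,000,000 bytes
1 TiB = 1,099,511,627,776 bytes
11,357,184,000,000 / 1,099,511,627,776 = 10.329 TiB

10.329 TiB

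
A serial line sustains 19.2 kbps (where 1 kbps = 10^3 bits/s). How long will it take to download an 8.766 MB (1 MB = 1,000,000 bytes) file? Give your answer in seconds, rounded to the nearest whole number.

8.766 MB = 8,766,000 bytes = 70,128,000 bits
19.2 kbps = 19,200 bits/s
time = 70,128,000 / 19,200 = 3,653 s

3,653 seconds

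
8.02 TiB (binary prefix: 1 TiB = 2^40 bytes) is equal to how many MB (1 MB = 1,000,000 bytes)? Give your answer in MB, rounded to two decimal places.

8,818,083.25 MB

8.02 TiB = 8.02 × 2^40 bytes = 8,818,083,254,763.52 bytes
1 MB = 10^6 bytes = 1,000,000 bytes
8,818,083,254,763.52 / 1,000,000 = 8,818,083.25 MB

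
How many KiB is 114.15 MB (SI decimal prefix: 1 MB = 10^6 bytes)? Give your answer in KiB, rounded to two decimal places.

111,474.61 KiB

114.15 MB = 114.15 × 10^6 bytes = 114,150,000 bytes
1 KiB = 1,024 bytes
114,150,000 / 1,024 = 111,474.61 KiB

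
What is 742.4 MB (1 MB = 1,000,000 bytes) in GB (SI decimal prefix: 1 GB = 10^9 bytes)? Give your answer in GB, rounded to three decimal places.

742.4 MB × 1,000,000 bytes/MB = 742,400,000 bytes
1 GB = 1,000,000,000 bytes
742,400,000 / 1,000,000,000 = 0.742 GB

0.742 GB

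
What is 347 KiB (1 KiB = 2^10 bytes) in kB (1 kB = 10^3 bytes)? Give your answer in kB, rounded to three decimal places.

355.328 kB

347 KiB = 347 × 2^10 bytes = 355,328 bytes
1 kB = 1,000 bytes
355,328 / 1,000 = 355.328 kB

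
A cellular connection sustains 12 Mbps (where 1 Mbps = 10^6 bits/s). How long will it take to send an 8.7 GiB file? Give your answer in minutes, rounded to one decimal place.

8.7 GiB = 9,341,553,868.8 bytes = 74,732,430,950.4 bits
12 Mbps = 12,000,000 bits/s
time = 74,732,430,950.4 / 12,000,000 = 6,227.70 s
6,227.70 s / 60 = 103.8 minutes

103.8 minutes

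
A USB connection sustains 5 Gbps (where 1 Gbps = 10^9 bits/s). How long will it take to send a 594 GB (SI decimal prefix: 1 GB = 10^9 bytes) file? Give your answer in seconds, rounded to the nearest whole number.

950 seconds

594 GB = 594,000,000,000 bytes = 4,752,000,000,000 bits
5 Gbps = 5,000,000,000 bits/s
time = 4,752,000,000,000 / 5,000,000,000 = 950 s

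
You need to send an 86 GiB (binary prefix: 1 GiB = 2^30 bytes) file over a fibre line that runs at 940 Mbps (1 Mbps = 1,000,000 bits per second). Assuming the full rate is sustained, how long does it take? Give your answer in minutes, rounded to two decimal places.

86 GiB = 92,341,796,864 bytes = 738,734,374,912 bits
940 Mbps = 940,000,000 bits/s
time = 738,734,374,912 / 940,000,000 = 785.888 s
785.888 s / 60 = 13.10 minutes

13.10 minutes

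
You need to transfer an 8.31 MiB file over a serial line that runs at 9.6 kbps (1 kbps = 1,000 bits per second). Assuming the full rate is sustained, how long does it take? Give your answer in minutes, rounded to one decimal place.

8.31 MiB = 8,713,666.56 bytes = 69,709,332.48 bits
9.6 kbps = 9,600 bits/s
time = 69,709,332.48 / 9,600 = 7,261.39 s
7,261.39 s / 60 = 121.0 minutes

121.0 minutes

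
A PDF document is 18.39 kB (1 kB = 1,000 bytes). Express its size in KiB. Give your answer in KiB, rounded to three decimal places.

18.39 kB × 1,000 bytes/kB = 18,390 bytes
1 KiB = 1,024 bytes
18,390 / 1,024 = 17.959 KiB

17.959 KiB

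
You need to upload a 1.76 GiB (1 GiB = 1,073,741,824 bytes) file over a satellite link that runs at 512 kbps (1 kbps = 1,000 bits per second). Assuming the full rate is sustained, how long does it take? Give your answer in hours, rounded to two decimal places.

8.20 hours

1.76 GiB = 1,889,785,610.24 bytes = 15,118,284,881.92 bits
512 kbps = 512,000 bits/s
time = 15,118,284,881.92 / 512,000 = 29,527.9002 s
29,527.9002 s / 3600 = 8.20 hours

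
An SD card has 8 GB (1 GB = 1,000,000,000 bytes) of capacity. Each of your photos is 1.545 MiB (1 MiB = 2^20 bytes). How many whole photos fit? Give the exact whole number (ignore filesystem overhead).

4,938

Capacity: 8 GB = 8,000,000,000 bytes
Per item: 1.545 MiB = 1,620,049.92 bytes
⌊8,000,000,000 / 1,620,049.92⌋ = 4,938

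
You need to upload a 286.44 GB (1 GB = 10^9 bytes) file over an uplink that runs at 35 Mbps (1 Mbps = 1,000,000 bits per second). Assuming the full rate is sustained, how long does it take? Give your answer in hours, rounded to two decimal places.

18.19 hours

286.44 GB = 286,440,000,000 bytes = 2,291,520,000,000 bits
35 Mbps = 35,000,000 bits/s
time = 2,291,520,000,000 / 35,000,000 = 65,472.0000 s
65,472.0000 s / 3600 = 18.19 hours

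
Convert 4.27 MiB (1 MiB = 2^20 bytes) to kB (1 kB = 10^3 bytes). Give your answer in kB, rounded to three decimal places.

4.27 MiB × 1,048,576 bytes/MiB = 4,477,419.52 bytes
1 kB = 1,000 bytes
4,477,419.52 / 1,000 = 4,477.420 kB

4,477.420 kB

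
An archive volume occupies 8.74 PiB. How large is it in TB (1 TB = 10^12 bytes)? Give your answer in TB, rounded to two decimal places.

9,840.37 TB

8.74 PiB = 8.74 × 2^50 bytes = 9,840,365,185,804,533.76 bytes
1 TB = 1,000,000,000,000 bytes
9,840,365,185,804,533.76 / 1,000,000,000,000 = 9,840.37 TB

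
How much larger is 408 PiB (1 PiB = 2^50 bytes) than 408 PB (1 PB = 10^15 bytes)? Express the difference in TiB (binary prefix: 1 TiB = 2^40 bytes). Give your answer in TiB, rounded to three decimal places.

46,718.162 TiB

408 PiB = 408 × 1,125,899,906,842,624 = 459,367,161,991,790,592 bytes
408 PB = 408 × 1,000,000,000,000,000 = 408,000,000,000,000,000 bytes
difference = 51,367,161,991,790,592 bytes
51,367,161,991,790,592 / 1,099,511,627,776 = 46,718.162 TiB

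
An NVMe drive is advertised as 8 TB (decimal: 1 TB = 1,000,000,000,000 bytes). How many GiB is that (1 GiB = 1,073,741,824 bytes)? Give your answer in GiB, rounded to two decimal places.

7,450.58 GiB

8 TB = 8 × 10^12 bytes = 8,000,000,000,000 bytes
1 GiB = 1,073,741,824 bytes
8,000,000,000,000 / 1,073,741,824 = 7,450.58 GiB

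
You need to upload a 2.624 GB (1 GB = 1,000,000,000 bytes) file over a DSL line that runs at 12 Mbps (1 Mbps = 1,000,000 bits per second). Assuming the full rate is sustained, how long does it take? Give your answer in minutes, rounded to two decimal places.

2.624 GB = 2,624,000,000 bytes = 20,992,000,000 bits
12 Mbps = 12,000,000 bits/s
time = 20,992,000,000 / 12,000,000 = 1,749.333 s
1,749.333 s / 60 = 29.16 minutes

29.16 minutes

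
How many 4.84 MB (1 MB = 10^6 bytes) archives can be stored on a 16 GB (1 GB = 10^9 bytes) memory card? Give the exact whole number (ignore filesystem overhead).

3,305

Capacity: 16 GB = 16,000,000,000 bytes
Per item: 4.84 MB = 4,840,000 bytes
⌊16,000,000,000 / 4,840,000⌋ = 3,305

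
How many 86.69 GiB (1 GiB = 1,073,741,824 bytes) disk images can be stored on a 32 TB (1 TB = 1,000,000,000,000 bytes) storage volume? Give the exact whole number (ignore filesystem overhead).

Capacity: 32 TB = 32,000,000,000,000 bytes
Per item: 86.69 GiB = 93,082,678,722.56 bytes
⌊32,000,000,000,000 / 93,082,678,722.56⌋ = 343

343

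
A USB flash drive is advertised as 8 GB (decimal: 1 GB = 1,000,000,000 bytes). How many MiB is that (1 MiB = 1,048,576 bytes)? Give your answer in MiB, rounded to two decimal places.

7,629.39 MiB

8 GB = 8 × 10^9 bytes = 8,000,000,000 bytes
1 MiB = 2^20 bytes = 1,048,576 bytes
8,000,000,000 / 1,048,576 = 7,629.39 MiB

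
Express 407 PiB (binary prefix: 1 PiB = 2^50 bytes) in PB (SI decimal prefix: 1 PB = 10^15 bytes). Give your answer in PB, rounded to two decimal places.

458.24 PB

407 PiB × 1,125,899,906,842,624 bytes/PiB = 458,241,262,084,947,968 bytes
1 PB = 1,000,000,000,000,000 bytes
458,241,262,084,947,968 / 1,000,000,000,000,000 = 458.24 PB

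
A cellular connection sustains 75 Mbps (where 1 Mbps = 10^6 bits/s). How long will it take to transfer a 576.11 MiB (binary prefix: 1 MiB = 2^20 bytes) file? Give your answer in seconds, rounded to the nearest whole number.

576.11 MiB = 604,095,119.36 bytes = 4,832,760,954.88 bits
75 Mbps = 75,000,000 bits/s
time = 4,832,760,954.88 / 75,000,000 = 64 s

64 seconds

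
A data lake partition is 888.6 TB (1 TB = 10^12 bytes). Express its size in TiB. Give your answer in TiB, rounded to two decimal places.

888.6 TB = 888.6 × 10^12 bytes = 888,600,000,000,000 bytes
1 TiB = 2^40 bytes = 1,099,511,627,776 bytes
888,600,000,000,000 / 1,099,511,627,776 = 808.18 TiB

808.18 TiB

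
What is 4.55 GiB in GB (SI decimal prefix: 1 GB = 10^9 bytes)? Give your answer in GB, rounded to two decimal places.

4.55 GiB × 1,073,741,824 bytes/GiB = 4,885,525,299.2 bytes
1 GB = 10^9 bytes = 1,000,000,000 bytes
4,885,525,299.2 / 1,000,000,000 = 4.89 GB

4.89 GB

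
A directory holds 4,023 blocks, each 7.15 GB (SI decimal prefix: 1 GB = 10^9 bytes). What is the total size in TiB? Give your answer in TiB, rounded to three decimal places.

26.161 TiB

Total = 4,023 × 7.15 GB = 28764.45 GB
= 28764.45 × 1,000,000,000 bytes = 28,764,450,000,000 bytes
1 TiB = 1,099,511,627,776 bytes
28,764,450,000,000 / 1,099,511,627,776 = 26.161 TiB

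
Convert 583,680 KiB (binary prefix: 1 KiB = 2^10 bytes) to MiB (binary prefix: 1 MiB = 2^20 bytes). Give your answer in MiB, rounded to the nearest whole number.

583,680 KiB = 583,680 × 2^10 bytes = 597,688,320 bytes
1 MiB = 1,048,576 bytes
597,688,320 / 1,048,576 = 570 MiB

570 MiB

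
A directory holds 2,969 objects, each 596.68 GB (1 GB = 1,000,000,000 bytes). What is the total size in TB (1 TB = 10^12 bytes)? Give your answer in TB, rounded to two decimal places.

Total = 2,969 × 596.68 GB = 1771542.92 GB
= 1771542.92 × 1,000,000,000 bytes = 1,771,542,920,000,000 bytes
1 TB = 1,000,000,000,000 bytes
1,771,542,920,000,000 / 1,000,000,000,000 = 1,771.54 TB

1,771.54 TB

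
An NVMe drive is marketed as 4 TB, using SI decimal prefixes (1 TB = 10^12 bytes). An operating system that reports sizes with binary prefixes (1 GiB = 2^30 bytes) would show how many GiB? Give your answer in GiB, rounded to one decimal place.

3,725.3 GiB

4 TB = 4 × 10^12 bytes = 4,000,000,000,000 bytes
1 GiB = 2^30 bytes = 1,073,741,824 bytes
4,000,000,000,000 / 1,073,741,824 = 3,725.3 GiB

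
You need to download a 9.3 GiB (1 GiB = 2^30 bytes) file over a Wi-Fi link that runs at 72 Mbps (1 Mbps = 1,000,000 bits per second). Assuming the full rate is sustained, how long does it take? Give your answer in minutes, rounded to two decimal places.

9.3 GiB = 9,985,798,963.2 bytes = 79,886,391,705.6 bits
72 Mbps = 72,000,000 bits/s
time = 79,886,391,705.6 / 72,000,000 = 1,109.533 s
1,109.533 s / 60 = 18.49 minutes

18.49 minutes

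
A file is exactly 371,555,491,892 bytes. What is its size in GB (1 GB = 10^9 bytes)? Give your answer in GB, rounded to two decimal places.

371,555,491,892 bytes given.
1 GB = 10^9 bytes = 1,000,000,000 bytes
371,555,491,892 / 1,000,000,000 = 371.56 GB

371.56 GB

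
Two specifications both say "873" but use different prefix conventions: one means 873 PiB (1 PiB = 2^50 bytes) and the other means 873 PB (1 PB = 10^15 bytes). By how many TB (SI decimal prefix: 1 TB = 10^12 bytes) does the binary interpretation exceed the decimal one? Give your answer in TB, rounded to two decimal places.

109,910.62 TB

873 PiB = 873 × 1,125,899,906,842,624 = 982,910,618,673,610,752 bytes
873 PB = 873 × 1,000,000,000,000,000 = 873,000,000,000,000,000 bytes
difference = 109,910,618,673,610,752 bytes
109,910,618,673,610,752 / 1,000,000,000,000 = 109,910.62 TB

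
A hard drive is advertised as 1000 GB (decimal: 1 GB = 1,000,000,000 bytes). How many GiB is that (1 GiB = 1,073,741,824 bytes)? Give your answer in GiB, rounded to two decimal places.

931.32 GiB

1000 GB = 1000 × 10^9 bytes = 1,000,000,000,000 bytes
1 GiB = 2^30 bytes = 1,073,741,824 bytes
1,000,000,000,000 / 1,073,741,824 = 931.32 GiB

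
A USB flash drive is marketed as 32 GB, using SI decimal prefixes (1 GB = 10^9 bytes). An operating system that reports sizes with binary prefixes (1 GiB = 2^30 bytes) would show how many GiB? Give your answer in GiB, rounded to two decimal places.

32 GB = 32 × 10^9 bytes = 32,000,000,000 bytes
1 GiB = 2^30 bytes = 1,073,741,824 bytes
32,000,000,000 / 1,073,741,824 = 29.80 GiB

29.80 GiB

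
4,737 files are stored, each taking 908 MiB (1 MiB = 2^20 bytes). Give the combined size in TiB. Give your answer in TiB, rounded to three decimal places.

4.102 TiB

Total = 4,737 × 908 MiB = 4,301,196 MiB
= 4,301,196 × 1,048,576 bytes = 4,510,130,896,896 bytes
1 TiB = 1,099,511,627,776 bytes
4,510,130,896,896 / 1,099,511,627,776 = 4.102 TiB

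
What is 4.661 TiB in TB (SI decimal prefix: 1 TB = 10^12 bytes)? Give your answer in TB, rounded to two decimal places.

4.661 TiB × 1,099,511,627,776 bytes/TiB = 5,124,823,697,063.936 bytes
1 TB = 1,000,000,000,000 bytes
5,124,823,697,063.936 / 1,000,000,000,000 = 5.12 TB

5.12 TB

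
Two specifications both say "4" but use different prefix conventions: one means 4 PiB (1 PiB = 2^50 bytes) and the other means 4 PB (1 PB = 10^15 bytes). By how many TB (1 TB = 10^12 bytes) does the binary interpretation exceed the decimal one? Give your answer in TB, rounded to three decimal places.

503.600 TB

4 PiB = 4 × 1,125,899,906,842,624 = 4,503,599,627,370,496 bytes
4 PB = 4 × 1,000,000,000,000,000 = 4,000,000,000,000,000 bytes
difference = 503,599,627,370,496 bytes
503,599,627,370,496 / 1,000,000,000,000 = 503.600 TB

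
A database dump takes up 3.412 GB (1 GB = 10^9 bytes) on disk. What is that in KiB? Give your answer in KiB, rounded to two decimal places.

3,332,031.25 KiB

3.412 GB × 1,000,000,000 bytes/GB = 3,412,000,000 bytes
1 KiB = 2^10 bytes = 1,024 bytes
3,412,000,000 / 1,024 = 3,332,031.25 KiB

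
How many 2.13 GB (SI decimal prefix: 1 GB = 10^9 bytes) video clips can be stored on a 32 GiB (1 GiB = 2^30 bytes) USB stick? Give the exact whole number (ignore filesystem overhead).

Capacity: 32 GiB = 34,359,738,368 bytes
Per item: 2.13 GB = 2,130,000,000 bytes
⌊34,359,738,368 / 2,130,000,000⌋ = 16

16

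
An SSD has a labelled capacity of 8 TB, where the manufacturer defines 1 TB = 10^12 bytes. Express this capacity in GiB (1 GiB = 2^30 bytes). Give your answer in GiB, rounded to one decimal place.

7,450.6 GiB

8 TB = 8 × 10^12 bytes = 8,000,000,000,000 bytes
1 GiB = 1,073,741,824 bytes
8,000,000,000,000 / 1,073,741,824 = 7,450.6 GiB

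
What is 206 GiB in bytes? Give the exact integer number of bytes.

206 × 1,073,741,824 = 221,190,815,744 bytes  (1 GiB = 2^30 bytes)

221,190,815,744 bytes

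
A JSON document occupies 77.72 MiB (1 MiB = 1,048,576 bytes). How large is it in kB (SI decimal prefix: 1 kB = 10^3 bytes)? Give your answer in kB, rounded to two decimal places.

81,495.33 kB

77.72 MiB = 77.72 × 2^20 bytes = 81,495,326.72 bytes
1 kB = 1,000 bytes
81,495,326.72 / 1,000 = 81,495.33 kB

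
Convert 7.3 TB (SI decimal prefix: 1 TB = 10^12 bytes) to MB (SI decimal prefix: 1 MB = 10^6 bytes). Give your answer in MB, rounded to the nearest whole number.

7,300,000 MB

7.3 TB × 1,000,000,000,000 bytes/TB = 7,300,000,000,000 bytes
1 MB = 1,000,000 bytes
7,300,000,000,000 / 1,000,000 = 7,300,000 MB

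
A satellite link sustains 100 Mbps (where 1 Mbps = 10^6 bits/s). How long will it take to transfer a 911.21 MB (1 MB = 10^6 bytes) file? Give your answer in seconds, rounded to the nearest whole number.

911.21 MB = 911,210,000 bytes = 7,289,680,000 bits
100 Mbps = 100,000,000 bits/s
time = 7,289,680,000 / 100,000,000 = 73 s

73 seconds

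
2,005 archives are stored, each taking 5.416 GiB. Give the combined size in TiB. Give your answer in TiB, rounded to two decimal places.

10.60 TiB

Total = 2,005 × 5.416 GiB = 10859.08 GiB
= 10859.08 × 1,073,741,824 bytes = 11,659,848,366,161.92 bytes
1 TiB = 1,099,511,627,776 bytes
11,659,848,366,161.92 / 1,099,511,627,776 = 10.60 TiB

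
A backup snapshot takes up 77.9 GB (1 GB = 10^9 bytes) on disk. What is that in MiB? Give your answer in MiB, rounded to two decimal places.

74,291.23 MiB

77.9 GB = 77.9 × 10^9 bytes = 77,900,000,000 bytes
1 MiB = 1,048,576 bytes
77,900,000,000 / 1,048,576 = 74,291.23 MiB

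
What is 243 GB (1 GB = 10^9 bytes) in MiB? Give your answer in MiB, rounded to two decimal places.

243 GB = 243 × 10^9 bytes = 243,000,000,000 bytes
1 MiB = 2^20 bytes = 1,048,576 bytes
243,000,000,000 / 1,048,576 = 231,742.86 MiB

231,742.86 MiB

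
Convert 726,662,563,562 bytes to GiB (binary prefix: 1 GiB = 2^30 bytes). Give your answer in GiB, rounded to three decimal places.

676.757 GiB

726,662,563,562 bytes given.
1 GiB = 1,073,741,824 bytes
726,662,563,562 / 1,073,741,824 = 676.757 GiB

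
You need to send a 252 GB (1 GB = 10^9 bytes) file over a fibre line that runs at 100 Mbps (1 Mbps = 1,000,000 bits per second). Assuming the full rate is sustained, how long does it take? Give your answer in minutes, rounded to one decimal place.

252 GB = 252,000,000,000 bytes = 2,016,000,000,000 bits
100 Mbps = 100,000,000 bits/s
time = 2,016,000,000,000 / 100,000,000 = 20,160.00 s
20,160.00 s / 60 = 336.0 minutes

336.0 minutes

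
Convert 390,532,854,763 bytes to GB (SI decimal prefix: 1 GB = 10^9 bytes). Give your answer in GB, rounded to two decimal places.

390,532,854,763 bytes given.
1 GB = 1,000,000,000 bytes
390,532,854,763 / 1,000,000,000 = 390.53 GB

390.53 GB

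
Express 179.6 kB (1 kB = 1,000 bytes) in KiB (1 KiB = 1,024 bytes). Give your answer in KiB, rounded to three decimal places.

175.391 KiB

179.6 kB = 179.6 × 10^3 bytes = 179,600 bytes
1 KiB = 2^10 bytes = 1,024 bytes
179,600 / 1,024 = 175.391 KiB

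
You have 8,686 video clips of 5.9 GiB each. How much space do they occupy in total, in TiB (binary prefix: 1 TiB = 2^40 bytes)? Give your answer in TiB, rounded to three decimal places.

Total = 8,686 × 5.9 GiB = 51247.4 GiB
= 51247.4 × 1,073,741,824 bytes = 55,026,476,751,257.6 bytes
1 TiB = 1,099,511,627,776 bytes
55,026,476,751,257.6 / 1,099,511,627,776 = 50.046 TiB

50.046 TiB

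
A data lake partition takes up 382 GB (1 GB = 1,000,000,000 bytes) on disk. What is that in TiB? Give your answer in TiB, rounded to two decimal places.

0.35 TiB

382 GB × 1,000,000,000 bytes/GB = 382,000,000,000 bytes
1 TiB = 2^40 bytes = 1,099,511,627,776 bytes
382,000,000,000 / 1,099,511,627,776 = 0.35 TiB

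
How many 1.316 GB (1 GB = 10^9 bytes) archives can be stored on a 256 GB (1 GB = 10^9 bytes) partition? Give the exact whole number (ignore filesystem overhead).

Capacity: 256 GB = 256,000,000,000 bytes
Per item: 1.316 GB = 1,316,000,000 bytes
⌊256,000,000,000 / 1,316,000,000⌋ = 194

194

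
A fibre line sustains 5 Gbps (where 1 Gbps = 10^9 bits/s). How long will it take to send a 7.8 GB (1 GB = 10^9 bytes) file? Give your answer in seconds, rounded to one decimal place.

12.5 seconds

7.8 GB = 7,800,000,000 bytes = 62,400,000,000 bits
5 Gbps = 5,000,000,000 bits/s
time = 62,400,000,000 / 5,000,000,000 = 12.5 s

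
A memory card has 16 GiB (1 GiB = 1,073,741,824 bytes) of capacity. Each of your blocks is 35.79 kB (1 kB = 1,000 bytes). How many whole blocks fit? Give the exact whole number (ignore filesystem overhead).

480,018

Capacity: 16 GiB = 17,179,869,184 bytes
Per item: 35.79 kB = 35,790 bytes
⌊17,179,869,184 / 35,790⌋ = 480,018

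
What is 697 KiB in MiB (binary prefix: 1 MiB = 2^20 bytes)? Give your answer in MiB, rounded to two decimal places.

0.68 MiB

697 KiB = 697 × 2^10 bytes = 713,728 bytes
1 MiB = 1,048,576 bytes
713,728 / 1,048,576 = 0.68 MiB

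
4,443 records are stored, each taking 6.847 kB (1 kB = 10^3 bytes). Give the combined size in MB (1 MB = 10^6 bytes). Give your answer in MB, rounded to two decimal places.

Total = 4,443 × 6.847 kB = 30421.221 kB
= 30421.221 × 1,000 bytes = 30,421,221 bytes
1 MB = 1,000,000 bytes
30,421,221 / 1,000,000 = 30.42 MB

30.42 MB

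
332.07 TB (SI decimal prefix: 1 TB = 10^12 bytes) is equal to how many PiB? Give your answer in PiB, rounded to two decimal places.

0.29 PiB

332.07 TB × 1,000,000,000,000 bytes/TB = 332,070,000,000,000 bytes
1 PiB = 1,125,899,906,842,624 bytes
332,070,000,000,000 / 1,125,899,906,842,624 = 0.29 PiB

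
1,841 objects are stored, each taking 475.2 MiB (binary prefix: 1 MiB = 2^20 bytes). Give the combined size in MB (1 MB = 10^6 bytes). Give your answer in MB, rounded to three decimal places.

917,339.583 MB

Total = 1,841 × 475.2 MiB = 874843.2 MiB
= 874843.2 × 1,048,576 bytes = 917,339,583,283.2 bytes
1 MB = 1,000,000 bytes
917,339,583,283.2 / 1,000,000 = 917,339.583 MB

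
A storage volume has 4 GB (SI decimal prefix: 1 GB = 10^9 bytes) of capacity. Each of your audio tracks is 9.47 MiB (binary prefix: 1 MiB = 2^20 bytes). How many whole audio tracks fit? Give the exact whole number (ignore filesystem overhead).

402

Capacity: 4 GB = 4,000,000,000 bytes
Per item: 9.47 MiB = 9,930,014.72 bytes
⌊4,000,000,000 / 9,930,014.72⌋ = 402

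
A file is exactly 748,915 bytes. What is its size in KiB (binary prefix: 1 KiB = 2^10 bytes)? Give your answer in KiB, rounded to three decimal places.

748,915 bytes given.
1 KiB = 2^10 bytes = 1,024 bytes
748,915 / 1,024 = 731.362 KiB

731.362 KiB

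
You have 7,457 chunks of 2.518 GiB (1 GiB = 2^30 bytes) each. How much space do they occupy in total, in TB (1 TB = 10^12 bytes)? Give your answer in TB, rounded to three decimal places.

20.161 TB

Total = 7,457 × 2.518 GiB = 18776.726 GiB
= 18776.726 × 1,073,741,824 bytes = 20,161,356,023,988.224 bytes
1 TB = 1,000,000,000,000 bytes
20,161,356,023,988.224 / 1,000,000,000,000 = 20.161 TB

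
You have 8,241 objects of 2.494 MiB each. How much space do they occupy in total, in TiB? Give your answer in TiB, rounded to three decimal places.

0.020 TiB

Total = 8,241 × 2.494 MiB = 20553.054 MiB
= 20553.054 × 1,048,576 bytes = 21,551,439,151.104 bytes
1 TiB = 1,099,511,627,776 bytes
21,551,439,151.104 / 1,099,511,627,776 = 0.020 TiB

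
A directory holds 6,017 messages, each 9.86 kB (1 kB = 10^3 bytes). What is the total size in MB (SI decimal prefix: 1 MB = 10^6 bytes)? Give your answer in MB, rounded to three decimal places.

59.328 MB

Total = 6,017 × 9.86 kB = 59327.62 kB
= 59327.62 × 1,000 bytes = 59,327,620 bytes
1 MB = 1,000,000 bytes
59,327,620 / 1,000,000 = 59.328 MB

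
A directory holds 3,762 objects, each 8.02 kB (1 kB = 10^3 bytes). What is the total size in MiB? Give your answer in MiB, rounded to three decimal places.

28.774 MiB

Total = 3,762 × 8.02 kB = 30171.24 kB
= 30171.24 × 1,000 bytes = 30,171,240 bytes
1 MiB = 1,048,576 bytes
30,171,240 / 1,048,576 = 28.774 MiB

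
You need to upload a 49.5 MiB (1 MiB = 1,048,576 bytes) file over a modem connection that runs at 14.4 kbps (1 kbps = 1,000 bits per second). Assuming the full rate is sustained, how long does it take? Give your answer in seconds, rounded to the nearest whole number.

49.5 MiB = 51,904,512 bytes = 415,236,096 bits
14.4 kbps = 14,400 bits/s
time = 415,236,096 / 14,400 = 28,836 s

28,836 seconds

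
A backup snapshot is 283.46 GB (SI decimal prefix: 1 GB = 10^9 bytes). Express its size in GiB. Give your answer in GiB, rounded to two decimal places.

263.99 GiB

283.46 GB × 1,000,000,000 bytes/GB = 283,460,000,000 bytes
1 GiB = 2^30 bytes = 1,073,741,824 bytes
283,460,000,000 / 1,073,741,824 = 263.99 GiB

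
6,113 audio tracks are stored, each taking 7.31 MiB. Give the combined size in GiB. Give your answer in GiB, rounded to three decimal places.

43.639 GiB

Total = 6,113 × 7.31 MiB = 44686.03 MiB
= 44686.03 × 1,048,576 bytes = 46,856,698,593.28 bytes
1 GiB = 1,073,741,824 bytes
46,856,698,593.28 / 1,073,741,824 = 43.639 GiB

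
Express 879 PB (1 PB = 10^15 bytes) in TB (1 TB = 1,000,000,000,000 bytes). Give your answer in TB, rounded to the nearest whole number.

879,000 TB

879 PB × 1,000,000,000,000,000 bytes/PB = 879,000,000,000,000,000 bytes
1 TB = 10^12 bytes = 1,000,000,000,000 bytes
879,000,000,000,000,000 / 1,000,000,000,000 = 879,000 TB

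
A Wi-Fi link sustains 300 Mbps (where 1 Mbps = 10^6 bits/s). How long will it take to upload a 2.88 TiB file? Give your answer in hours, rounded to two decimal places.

23.46 hours

2.88 TiB = 3,166,593,487,994.88 bytes = 25,332,747,903,959.04 bits
300 Mbps = 300,000,000 bits/s
time = 25,332,747,903,959.04 / 300,000,000 = 84,442.4930 s
84,442.4930 s / 3600 = 23.46 hours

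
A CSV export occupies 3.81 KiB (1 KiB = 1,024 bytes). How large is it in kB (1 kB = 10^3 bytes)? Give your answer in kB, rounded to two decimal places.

3.90 kB

3.81 KiB × 1,024 bytes/KiB = 3,901.44 bytes
1 kB = 1,000 bytes
3,901.44 / 1,000 = 3.90 kB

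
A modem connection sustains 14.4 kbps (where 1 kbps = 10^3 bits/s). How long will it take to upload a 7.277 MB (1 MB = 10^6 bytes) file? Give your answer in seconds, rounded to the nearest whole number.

4,043 seconds

7.277 MB = 7,277,000 bytes = 58,216,000 bits
14.4 kbps = 14,400 bits/s
time = 58,216,000 / 14,400 = 4,043 s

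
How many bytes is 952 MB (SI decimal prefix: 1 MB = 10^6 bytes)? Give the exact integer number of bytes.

952,000,000 bytes

952 × 1,000,000 = 952,000,000 bytes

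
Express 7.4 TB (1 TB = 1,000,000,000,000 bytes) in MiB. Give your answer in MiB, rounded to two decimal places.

7.4 TB = 7.4 × 10^12 bytes = 7,400,000,000,000 bytes
1 MiB = 1,048,576 bytes
7,400,000,000,000 / 1,048,576 = 7,057,189.94 MiB

7,057,189.94 MiB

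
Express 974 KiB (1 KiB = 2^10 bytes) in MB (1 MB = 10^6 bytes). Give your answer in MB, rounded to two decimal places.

974 KiB = 974 × 2^10 bytes = 997,376 bytes
1 MB = 10^6 bytes = 1,000,000 bytes
997,376 / 1,000,000 = 1.00 MB

1.00 MB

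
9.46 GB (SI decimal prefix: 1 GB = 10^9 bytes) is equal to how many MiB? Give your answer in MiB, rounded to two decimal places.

9,021.76 MiB

9.46 GB × 1,000,000,000 bytes/GB = 9,460,000,000 bytes
1 MiB = 2^20 bytes = 1,048,576 bytes
9,460,000,000 / 1,048,576 = 9,021.76 MiB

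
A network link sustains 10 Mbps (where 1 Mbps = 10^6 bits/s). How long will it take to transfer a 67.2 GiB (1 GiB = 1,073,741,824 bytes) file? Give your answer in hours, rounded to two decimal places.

67.2 GiB = 72,155,450,572.8 bytes = 577,243,604,582.4 bits
10 Mbps = 10,000,000 bits/s
time = 577,243,604,582.4 / 10,000,000 = 57,724.3605 s
57,724.3605 s / 3600 = 16.03 hours

16.03 hours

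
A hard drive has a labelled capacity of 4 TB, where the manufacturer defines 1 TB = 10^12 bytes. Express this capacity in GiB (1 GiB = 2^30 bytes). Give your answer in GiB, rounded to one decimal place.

3,725.3 GiB

4 TB × 1,000,000,000,000 bytes/TB = 4,000,000,000,000 bytes
1 GiB = 1,073,741,824 bytes
4,000,000,000,000 / 1,073,741,824 = 3,725.3 GiB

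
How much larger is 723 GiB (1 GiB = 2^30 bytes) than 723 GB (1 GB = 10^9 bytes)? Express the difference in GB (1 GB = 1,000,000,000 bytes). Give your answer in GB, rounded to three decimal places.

723 GiB = 723 × 1,073,741,824 = 776,315,338,752 bytes
723 GB = 723 × 1,000,000,000 = 723,000,000,000 bytes
difference = 53,315,338,752 bytes
53,315,338,752 / 1,000,000,000 = 53.315 GB

53.315 GB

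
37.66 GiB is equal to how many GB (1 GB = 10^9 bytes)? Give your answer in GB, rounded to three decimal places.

40.437 GB

37.66 GiB × 1,073,741,824 bytes/GiB = 40,437,117,091.84 bytes
1 GB = 1,000,000,000 bytes
40,437,117,091.84 / 1,000,000,000 = 40.437 GB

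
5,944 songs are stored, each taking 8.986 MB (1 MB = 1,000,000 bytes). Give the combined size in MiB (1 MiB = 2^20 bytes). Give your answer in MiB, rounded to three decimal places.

Total = 5,944 × 8.986 MB = 53412.784 MB
= 53412.784 × 1,000,000 bytes = 53,412,784,000 bytes
1 MiB = 1,048,576 bytes
53,412,784,000 / 1,048,576 = 50,938.400 MiB

50,938.400 MiB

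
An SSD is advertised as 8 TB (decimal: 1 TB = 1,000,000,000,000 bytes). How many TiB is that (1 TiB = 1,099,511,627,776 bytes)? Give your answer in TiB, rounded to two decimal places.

7.28 TiB

8 TB × 1,000,000,000,000 bytes/TB = 8,000,000,000,000 bytes
1 TiB = 2^40 bytes = 1,099,511,627,776 bytes
8,000,000,000,000 / 1,099,511,627,776 = 7.28 TiB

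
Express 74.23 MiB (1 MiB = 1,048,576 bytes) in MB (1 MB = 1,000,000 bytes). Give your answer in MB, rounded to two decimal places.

77.84 MB

74.23 MiB = 74.23 × 2^20 bytes = 77,835,796.48 bytes
1 MB = 10^6 bytes = 1,000,000 bytes
77,835,796.48 / 1,000,000 = 77.84 MB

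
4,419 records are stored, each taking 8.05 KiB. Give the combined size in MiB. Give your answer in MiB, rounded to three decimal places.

Total = 4,419 × 8.05 KiB = 35572.95 KiB
= 35572.95 × 1,024 bytes = 36,426,700.8 bytes
1 MiB = 1,048,576 bytes
36,426,700.8 / 1,048,576 = 34.739 MiB

34.739 MiB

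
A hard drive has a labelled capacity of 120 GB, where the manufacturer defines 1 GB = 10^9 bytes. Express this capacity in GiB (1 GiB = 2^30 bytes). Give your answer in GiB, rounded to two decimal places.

120 GB = 120 × 10^9 bytes = 120,000,000,000 bytes
1 GiB = 2^30 bytes = 1,073,741,824 bytes
120,000,000,000 / 1,073,741,824 = 111.76 GiB

111.76 GiB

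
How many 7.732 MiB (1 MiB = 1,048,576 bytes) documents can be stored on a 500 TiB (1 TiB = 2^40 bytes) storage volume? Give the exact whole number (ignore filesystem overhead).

Capacity: 500 TiB = 549,755,813,888,000 bytes
Per item: 7.732 MiB = 8,107,589.632 bytes
⌊549,755,813,888,000 / 8,107,589.632⌋ = 67,807,553

67,807,553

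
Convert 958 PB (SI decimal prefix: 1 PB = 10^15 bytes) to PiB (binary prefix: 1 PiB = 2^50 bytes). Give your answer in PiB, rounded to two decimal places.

850.87 PiB

958 PB = 958 × 10^15 bytes = 958,000,000,000,000,000 bytes
1 PiB = 2^50 bytes = 1,125,899,906,842,624 bytes
958,000,000,000,000,000 / 1,125,899,906,842,624 = 850.87 PiB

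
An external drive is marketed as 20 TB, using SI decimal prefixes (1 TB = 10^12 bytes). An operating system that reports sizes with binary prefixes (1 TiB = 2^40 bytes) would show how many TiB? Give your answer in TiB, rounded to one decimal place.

18.2 TiB

20 TB × 1,000,000,000,000 bytes/TB = 20,000,000,000,000 bytes
1 TiB = 1,099,511,627,776 bytes
20,000,000,000,000 / 1,099,511,627,776 = 18.2 TiB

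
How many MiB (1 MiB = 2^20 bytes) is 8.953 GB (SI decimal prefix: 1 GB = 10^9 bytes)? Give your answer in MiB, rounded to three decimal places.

8,538.246 MiB

8.953 GB = 8.953 × 10^9 bytes = 8,953,000,000 bytes
1 MiB = 1,048,576 bytes
8,953,000,000 / 1,048,576 = 8,538.246 MiB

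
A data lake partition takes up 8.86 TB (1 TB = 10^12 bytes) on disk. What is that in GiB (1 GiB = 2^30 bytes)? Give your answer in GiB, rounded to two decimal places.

8.86 TB = 8.86 × 10^12 bytes = 8,860,000,000,000 bytes
1 GiB = 2^30 bytes = 1,073,741,824 bytes
8,860,000,000,000 / 1,073,741,824 = 8,251.52 GiB

8,251.52 GiB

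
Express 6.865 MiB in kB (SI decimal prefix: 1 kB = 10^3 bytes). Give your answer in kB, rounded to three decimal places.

7,198.474 kB

6.865 MiB = 6.865 × 2^20 bytes = 7,198,474.24 bytes
1 kB = 10^3 bytes = 1,000 bytes
7,198,474.24 / 1,000 = 7,198.474 kB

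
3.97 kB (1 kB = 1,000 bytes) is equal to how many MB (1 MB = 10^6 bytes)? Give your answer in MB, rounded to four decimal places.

3.97 kB = 3.97 × 10^3 bytes = 3,970 bytes
1 MB = 10^6 bytes = 1,000,000 bytes
3,970 / 1,000,000 = 0.0040 MB

0.0040 MB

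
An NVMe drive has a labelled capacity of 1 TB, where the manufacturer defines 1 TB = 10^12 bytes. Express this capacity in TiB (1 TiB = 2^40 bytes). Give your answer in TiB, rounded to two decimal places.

0.91 TiB

1 TB = 1 × 10^12 bytes = 1,000,000,000,000 bytes
1 TiB = 2^40 bytes = 1,099,511,627,776 bytes
1,000,000,000,000 / 1,099,511,627,776 = 0.91 TiB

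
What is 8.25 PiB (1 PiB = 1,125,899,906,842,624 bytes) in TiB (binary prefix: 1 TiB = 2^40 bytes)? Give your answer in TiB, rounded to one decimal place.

8,448.0 TiB

8.25 PiB = 8.25 × 2^50 bytes = 9,288,674,231,451,648 bytes
1 TiB = 2^40 bytes = 1,099,511,627,776 bytes
9,288,674,231,451,648 / 1,099,511,627,776 = 8,448.0 TiB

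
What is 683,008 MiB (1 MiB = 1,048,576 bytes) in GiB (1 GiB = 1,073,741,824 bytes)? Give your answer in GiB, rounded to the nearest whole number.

667 GiB

683,008 MiB × 1,048,576 bytes/MiB = 716,185,796,608 bytes
1 GiB = 1,073,741,824 bytes
716,185,796,608 / 1,073,741,824 = 667 GiB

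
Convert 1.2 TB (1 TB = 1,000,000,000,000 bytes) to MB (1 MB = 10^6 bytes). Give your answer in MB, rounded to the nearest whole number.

1.2 TB × 1,000,000,000,000 bytes/TB = 1,200,000,000,000 bytes
1 MB = 1,000,000 bytes
1,200,000,000,000 / 1,000,000 = 1,200,000 MB

1,200,000 MB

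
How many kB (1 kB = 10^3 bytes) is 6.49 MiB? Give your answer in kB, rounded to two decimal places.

6.49 MiB × 1,048,576 bytes/MiB = 6,805,258.24 bytes
1 kB = 1,000 bytes
6,805,258.24 / 1,000 = 6,805.26 kB

6,805.26 kB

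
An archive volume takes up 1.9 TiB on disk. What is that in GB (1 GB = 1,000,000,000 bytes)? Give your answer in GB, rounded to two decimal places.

1.9 TiB × 1,099,511,627,776 bytes/TiB = 2,089,072,092,774.4 bytes
1 GB = 1,000,000,000 bytes
2,089,072,092,774.4 / 1,000,000,000 = 2,089.07 GB

2,089.07 GB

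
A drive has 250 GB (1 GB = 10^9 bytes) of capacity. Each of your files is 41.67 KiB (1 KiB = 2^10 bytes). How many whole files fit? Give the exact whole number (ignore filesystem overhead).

5,858,906

Capacity: 250 GB = 250,000,000,000 bytes
Per item: 41.67 KiB = 42,670.08 bytes
⌊250,000,000,000 / 42,670.08⌋ = 5,858,906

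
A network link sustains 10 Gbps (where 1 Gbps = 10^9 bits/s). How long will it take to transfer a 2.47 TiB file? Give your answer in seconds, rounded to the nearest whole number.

2,173 seconds

2.47 TiB = 2,715,793,720,606.72 bytes = 21,726,349,764,853.76 bits
10 Gbps = 10,000,000,000 bits/s
time = 21,726,349,764,853.76 / 10,000,000,000 = 2,173 s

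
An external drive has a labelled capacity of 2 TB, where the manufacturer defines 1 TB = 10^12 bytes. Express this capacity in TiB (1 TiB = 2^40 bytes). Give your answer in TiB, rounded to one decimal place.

1.8 TiB

2 TB = 2 × 10^12 bytes = 2,000,000,000,000 bytes
1 TiB = 2^40 bytes = 1,099,511,627,776 bytes
2,000,000,000,000 / 1,099,511,627,776 = 1.8 TiB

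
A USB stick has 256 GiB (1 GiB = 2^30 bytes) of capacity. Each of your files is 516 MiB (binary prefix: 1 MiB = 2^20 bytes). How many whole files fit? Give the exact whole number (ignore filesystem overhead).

508

Capacity: 256 GiB = 274,877,906,944 bytes
Per item: 516 MiB = 541,065,216 bytes
⌊274,877,906,944 / 541,065,216⌋ = 508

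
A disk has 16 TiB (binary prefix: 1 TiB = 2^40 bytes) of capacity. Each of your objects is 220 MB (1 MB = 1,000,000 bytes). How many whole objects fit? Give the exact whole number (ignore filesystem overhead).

Capacity: 16 TiB = 17,592,186,044,416 bytes
Per item: 220 MB = 220,000,000 bytes
⌊17,592,186,044,416 / 220,000,000⌋ = 79,964

79,964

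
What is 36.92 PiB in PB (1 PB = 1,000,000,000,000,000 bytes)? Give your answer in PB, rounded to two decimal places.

36.92 PiB × 1,125,899,906,842,624 bytes/PiB = 41,568,224,560,629,678.08 bytes
1 PB = 10^15 bytes = 1,000,000,000,000,000 bytes
41,568,224,560,629,678.08 / 1,000,000,000,000,000 = 41.57 PB

41.57 PB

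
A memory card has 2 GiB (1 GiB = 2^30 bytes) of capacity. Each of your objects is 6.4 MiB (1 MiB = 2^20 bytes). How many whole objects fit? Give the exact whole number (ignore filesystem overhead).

Capacity: 2 GiB = 2,147,483,648 bytes
Per item: 6.4 MiB = 6,710,886.4 bytes
⌊2,147,483,648 / 6,710,886.4⌋ = 320

320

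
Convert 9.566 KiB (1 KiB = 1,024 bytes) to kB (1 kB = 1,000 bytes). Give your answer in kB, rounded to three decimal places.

9.566 KiB = 9.566 × 2^10 bytes = 9,795.584 bytes
1 kB = 10^3 bytes = 1,000 bytes
9,795.584 / 1,000 = 9.796 kB

9.796 kB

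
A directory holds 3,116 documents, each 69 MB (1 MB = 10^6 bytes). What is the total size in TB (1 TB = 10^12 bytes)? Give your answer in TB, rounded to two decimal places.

0.22 TB

Total = 3,116 × 69 MB = 215,004 MB
= 215,004 × 1,000,000 bytes = 215,004,000,000 bytes
1 TB = 1,000,000,000,000 bytes
215,004,000,000 / 1,000,000,000,000 = 0.22 TB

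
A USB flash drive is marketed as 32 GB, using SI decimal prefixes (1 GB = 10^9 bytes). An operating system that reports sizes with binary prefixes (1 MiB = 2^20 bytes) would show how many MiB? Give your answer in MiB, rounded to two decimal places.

30,517.58 MiB

32 GB = 32 × 10^9 bytes = 32,000,000,000 bytes
1 MiB = 2^20 bytes = 1,048,576 bytes
32,000,000,000 / 1,048,576 = 30,517.58 MiB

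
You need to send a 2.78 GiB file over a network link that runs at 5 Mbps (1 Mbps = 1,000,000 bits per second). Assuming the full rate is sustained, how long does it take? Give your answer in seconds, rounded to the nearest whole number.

4,776 seconds

2.78 GiB = 2,985,002,270.72 bytes = 23,880,018,165.76 bits
5 Mbps = 5,000,000 bits/s
time = 23,880,018,165.76 / 5,000,000 = 4,776 s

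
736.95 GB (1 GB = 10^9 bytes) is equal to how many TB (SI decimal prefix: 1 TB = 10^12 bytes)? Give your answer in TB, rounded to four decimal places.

0.7370 TB

736.95 GB × 1,000,000,000 bytes/GB = 736,950,000,000 bytes
1 TB = 1,000,000,000,000 bytes
736,950,000,000 / 1,000,000,000,000 = 0.7370 TB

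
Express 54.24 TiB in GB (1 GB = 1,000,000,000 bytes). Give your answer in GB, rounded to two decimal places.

54.24 TiB = 54.24 × 2^40 bytes = 59,637,510,690,570.24 bytes
1 GB = 10^9 bytes = 1,000,000,000 bytes
59,637,510,690,570.24 / 1,000,000,000 = 59,637.51 GB

59,637.51 GB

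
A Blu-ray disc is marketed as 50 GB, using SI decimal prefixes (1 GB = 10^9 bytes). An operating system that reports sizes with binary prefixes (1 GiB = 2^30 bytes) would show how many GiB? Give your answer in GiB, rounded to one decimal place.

46.6 GiB

50 GB = 50 × 10^9 bytes = 50,000,000,000 bytes
1 GiB = 2^30 bytes = 1,073,741,824 bytes
50,000,000,000 / 1,073,741,824 = 46.6 GiB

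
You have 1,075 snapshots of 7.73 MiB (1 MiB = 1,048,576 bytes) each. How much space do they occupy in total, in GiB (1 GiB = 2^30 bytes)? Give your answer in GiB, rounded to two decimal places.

8.11 GiB

Total = 1,075 × 7.73 MiB = 8309.75 MiB
= 8309.75 × 1,048,576 bytes = 8,713,404,416 bytes
1 GiB = 1,073,741,824 bytes
8,713,404,416 / 1,073,741,824 = 8.11 GiB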